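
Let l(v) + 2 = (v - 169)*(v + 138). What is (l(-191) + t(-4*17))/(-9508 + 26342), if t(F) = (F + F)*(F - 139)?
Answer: 23615/8417 ≈ 2.8056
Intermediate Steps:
t(F) = 2*F*(-139 + F) (t(F) = (2*F)*(-139 + F) = 2*F*(-139 + F))
l(v) = -2 + (-169 + v)*(138 + v) (l(v) = -2 + (v - 169)*(v + 138) = -2 + (-169 + v)*(138 + v))
(l(-191) + t(-4*17))/(-9508 + 26342) = ((-23324 + (-191)² - 31*(-191)) + 2*(-4*17)*(-139 - 4*17))/(-9508 + 26342) = ((-23324 + 36481 + 5921) + 2*(-68)*(-139 - 68))/16834 = (19078 + 2*(-68)*(-207))*(1/16834) = (19078 + 28152)*(1/16834) = 47230*(1/16834) = 23615/8417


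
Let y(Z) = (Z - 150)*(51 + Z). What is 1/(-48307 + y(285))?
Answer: -1/2947 ≈ -0.00033933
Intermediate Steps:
y(Z) = (-150 + Z)*(51 + Z)
1/(-48307 + y(285)) = 1/(-48307 + (-7650 + 285**2 - 99*285)) = 1/(-48307 + (-7650 + 81225 - 28215)) = 1/(-48307 + 45360) = 1/(-2947) = -1/2947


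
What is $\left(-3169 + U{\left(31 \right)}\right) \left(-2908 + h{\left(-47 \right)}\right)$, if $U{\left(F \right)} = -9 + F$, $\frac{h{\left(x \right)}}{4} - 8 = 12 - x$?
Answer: $8308080$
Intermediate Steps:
$h{\left(x \right)} = 80 - 4 x$ ($h{\left(x \right)} = 32 + 4 \left(12 - x\right) = 32 - \left(-48 + 4 x\right) = 80 - 4 x$)
$\left(-3169 + U{\left(31 \right)}\right) \left(-2908 + h{\left(-47 \right)}\right) = \left(-3169 + \left(-9 + 31\right)\right) \left(-2908 + \left(80 - -188\right)\right) = \left(-3169 + 22\right) \left(-2908 + \left(80 + 188\right)\right) = - 3147 \left(-2908 + 268\right) = \left(-3147\right) \left(-2640\right) = 8308080$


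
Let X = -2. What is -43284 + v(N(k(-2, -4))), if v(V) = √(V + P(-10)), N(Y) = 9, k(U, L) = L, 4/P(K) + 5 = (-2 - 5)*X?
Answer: -43284 + √85/3 ≈ -43281.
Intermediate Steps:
P(K) = 4/9 (P(K) = 4/(-5 + (-2 - 5)*(-2)) = 4/(-5 - 7*(-2)) = 4/(-5 + 14) = 4/9)
v(V) = √(4/9 + V) (v(V) = √(V + 4/9) = √(4/9 + V))
-43284 + v(N(k(-2, -4))) = -43284 + √(4 + 9*9)/3 = -43284 + √(4 + 81)/3 = -43284 + √85/3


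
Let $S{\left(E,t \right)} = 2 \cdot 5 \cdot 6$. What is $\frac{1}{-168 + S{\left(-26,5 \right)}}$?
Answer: $- \frac{1}{108} \approx -0.0092593$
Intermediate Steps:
$S{\left(E,t \right)} = 60$ ($S{\left(E,t \right)} = 10 \cdot 6 = 60$)
$\frac{1}{-168 + S{\left(-26,5 \right)}} = \frac{1}{-168 + 60} = \frac{1}{-108} = - \frac{1}{108}$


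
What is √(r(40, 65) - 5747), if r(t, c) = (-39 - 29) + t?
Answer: 5*I*√231 ≈ 75.993*I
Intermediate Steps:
r(t, c) = -68 + t
√(r(40, 65) - 5747) = √((-68 + 40) - 5747) = √(-28 - 5747) = √(-5775) = 5*I*√231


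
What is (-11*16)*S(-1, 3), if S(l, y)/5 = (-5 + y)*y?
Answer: 5280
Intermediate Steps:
S(l, y) = 5*y*(-5 + y) (S(l, y) = 5*((-5 + y)*y) = 5*(y*(-5 + y)) = 5*y*(-5 + y))
(-11*16)*S(-1, 3) = (-11*16)*(5*3*(-5 + 3)) = -880*3*(-2) = -176*(-30) = 5280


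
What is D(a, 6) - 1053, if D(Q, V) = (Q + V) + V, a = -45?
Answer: -1086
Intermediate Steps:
D(Q, V) = Q + 2*V
D(a, 6) - 1053 = (-45 + 2*6) - 1053 = (-45 + 12) - 1053 = -33 - 1053 = -1086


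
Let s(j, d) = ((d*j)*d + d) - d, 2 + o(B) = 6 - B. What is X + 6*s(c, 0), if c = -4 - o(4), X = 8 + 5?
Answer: 13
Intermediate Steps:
o(B) = 4 - B (o(B) = -2 + (6 - B) = 4 - B)
X = 13
c = -4 (c = -4 - (4 - 1*4) = -4 - (4 - 4) = -4 - 1*0 = -4 + 0 = -4)
s(j, d) = j*d² (s(j, d) = (j*d² + d) - d = (d + j*d²) - d = j*d²)
X + 6*s(c, 0) = 13 + 6*(-4*0²) = 13 + 6*(-4*0) = 13 + 6*0 = 13 + 0 = 13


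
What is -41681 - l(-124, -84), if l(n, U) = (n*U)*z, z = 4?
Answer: -83345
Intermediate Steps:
l(n, U) = 4*U*n (l(n, U) = (n*U)*4 = (U*n)*4 = 4*U*n)
-41681 - l(-124, -84) = -41681 - 4*(-84)*(-124) = -41681 - 1*41664 = -41681 - 41664 = -83345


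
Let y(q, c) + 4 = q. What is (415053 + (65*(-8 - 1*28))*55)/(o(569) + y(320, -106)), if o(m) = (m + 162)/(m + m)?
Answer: 108623238/120113 ≈ 904.34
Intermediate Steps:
y(q, c) = -4 + q
o(m) = (162 + m)/(2*m) (o(m) = (162 + m)/((2*m)) = (162 + m)*(1/(2*m)) = (162 + m)/(2*m))
(415053 + (65*(-8 - 1*28))*55)/(o(569) + y(320, -106)) = (415053 + (65*(-8 - 1*28))*55)/((½)*(162 + 569)/569 + (-4 + 320)) = (415053 + (65*(-8 - 28))*55)/((½)*(1/569)*731 + 316) = (415053 + (65*(-36))*55)/(731/1138 + 316) = (415053 - 2340*55)/(360339/1138) = (415053 - 128700)*(1138/360339) = 286353*(1138/360339) = 108623238/120113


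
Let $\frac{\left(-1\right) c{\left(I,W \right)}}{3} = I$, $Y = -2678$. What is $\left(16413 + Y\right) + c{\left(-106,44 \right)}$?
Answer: $14053$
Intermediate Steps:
$c{\left(I,W \right)} = - 3 I$
$\left(16413 + Y\right) + c{\left(-106,44 \right)} = \left(16413 - 2678\right) - -318 = 13735 + 318 = 14053$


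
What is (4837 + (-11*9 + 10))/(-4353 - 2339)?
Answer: -1187/1673 ≈ -0.70950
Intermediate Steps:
(4837 + (-11*9 + 10))/(-4353 - 2339) = (4837 + (-99 + 10))/(-6692) = (4837 - 89)*(-1/6692) = 4748*(-1/6692) = -1187/1673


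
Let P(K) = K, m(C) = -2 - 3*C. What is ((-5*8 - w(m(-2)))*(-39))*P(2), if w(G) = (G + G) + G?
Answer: 4056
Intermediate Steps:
w(G) = 3*G (w(G) = 2*G + G = 3*G)
((-5*8 - w(m(-2)))*(-39))*P(2) = ((-5*8 - 3*(-2 - 3*(-2)))*(-39))*2 = ((-40 - 3*(-2 + 6))*(-39))*2 = ((-40 - 3*4)*(-39))*2 = ((-40 - 1*12)*(-39))*2 = ((-40 - 12)*(-39))*2 = -52*(-39)*2 = 2028*2 = 4056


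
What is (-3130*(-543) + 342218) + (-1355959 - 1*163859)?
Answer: 521990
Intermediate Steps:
(-3130*(-543) + 342218) + (-1355959 - 1*163859) = (1699590 + 342218) + (-1355959 - 163859) = 2041808 - 1519818 = 521990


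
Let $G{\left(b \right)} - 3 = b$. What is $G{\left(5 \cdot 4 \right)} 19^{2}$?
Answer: $8303$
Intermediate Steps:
$G{\left(b \right)} = 3 + b$
$G{\left(5 \cdot 4 \right)} 19^{2} = \left(3 + 5 \cdot 4\right) 19^{2} = \left(3 + 20\right) 361 = 23 \cdot 361 = 8303$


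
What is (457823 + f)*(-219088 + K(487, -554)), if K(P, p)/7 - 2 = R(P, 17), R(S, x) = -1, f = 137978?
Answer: -130528678881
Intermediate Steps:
K(P, p) = 7 (K(P, p) = 14 + 7*(-1) = 14 - 7 = 7)
(457823 + f)*(-219088 + K(487, -554)) = (457823 + 137978)*(-219088 + 7) = 595801*(-219081) = -130528678881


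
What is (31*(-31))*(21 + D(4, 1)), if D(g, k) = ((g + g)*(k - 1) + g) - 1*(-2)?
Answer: -25947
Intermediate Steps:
D(g, k) = 2 + g + 2*g*(-1 + k) (D(g, k) = ((2*g)*(-1 + k) + g) + 2 = (2*g*(-1 + k) + g) + 2 = (g + 2*g*(-1 + k)) + 2 = 2 + g + 2*g*(-1 + k))
(31*(-31))*(21 + D(4, 1)) = (31*(-31))*(21 + (2 - 1*4 + 2*4*1)) = -961*(21 + (2 - 4 + 8)) = -961*(21 + 6) = -961*27 = -25947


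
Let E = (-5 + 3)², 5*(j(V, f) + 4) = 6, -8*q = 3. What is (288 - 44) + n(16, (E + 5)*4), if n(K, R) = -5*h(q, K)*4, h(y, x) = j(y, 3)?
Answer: 300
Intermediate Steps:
q = -3/8 (q = -⅛*3 = -3/8 ≈ -0.37500)
j(V, f) = -14/5 (j(V, f) = -4 + (⅕)*6 = -4 + 6/5 = -14/5)
h(y, x) = -14/5
E = 4 (E = (-2)² = 4)
n(K, R) = 56 (n(K, R) = -5*(-14/5)*4 = 14*4 = 56)
(288 - 44) + n(16, (E + 5)*4) = (288 - 44) + 56 = 244 + 56 = 300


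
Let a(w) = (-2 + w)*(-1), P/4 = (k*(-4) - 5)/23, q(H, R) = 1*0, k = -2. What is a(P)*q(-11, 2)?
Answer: 0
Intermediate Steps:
q(H, R) = 0
P = 12/23 (P = 4*((-2*(-4) - 5)/23) = 4*((8 - 5)*(1/23)) = 4*(3*(1/23)) = 4*(3/23) = 12/23 ≈ 0.52174)
a(w) = 2 - w
a(P)*q(-11, 2) = (2 - 1*12/23)*0 = (2 - 12/23)*0 = (34/23)*0 = 0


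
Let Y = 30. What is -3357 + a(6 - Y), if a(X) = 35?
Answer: -3322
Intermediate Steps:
-3357 + a(6 - Y) = -3357 + 35 = -3322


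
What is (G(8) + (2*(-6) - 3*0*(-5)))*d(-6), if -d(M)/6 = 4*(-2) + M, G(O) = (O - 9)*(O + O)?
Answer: -2352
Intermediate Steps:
G(O) = 2*O*(-9 + O) (G(O) = (-9 + O)*(2*O) = 2*O*(-9 + O))
d(M) = 48 - 6*M (d(M) = -6*(4*(-2) + M) = -6*(-8 + M) = 48 - 6*M)
(G(8) + (2*(-6) - 3*0*(-5)))*d(-6) = (2*8*(-9 + 8) + (2*(-6) - 3*0*(-5)))*(48 - 6*(-6)) = (2*8*(-1) + (-12 + 0*(-5)))*(48 + 36) = (-16 + (-12 + 0))*84 = (-16 - 12)*84 = -28*84 = -2352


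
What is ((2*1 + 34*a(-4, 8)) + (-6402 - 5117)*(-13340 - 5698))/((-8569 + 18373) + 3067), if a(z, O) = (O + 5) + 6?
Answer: 219299370/12871 ≈ 17038.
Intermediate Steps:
a(z, O) = 11 + O (a(z, O) = (5 + O) + 6 = 11 + O)
((2*1 + 34*a(-4, 8)) + (-6402 - 5117)*(-13340 - 5698))/((-8569 + 18373) + 3067) = ((2*1 + 34*(11 + 8)) + (-6402 - 5117)*(-13340 - 5698))/((-8569 + 18373) + 3067) = ((2 + 34*19) - 11519*(-19038))/(9804 + 3067) = ((2 + 646) + 219298722)/12871 = (648 + 219298722)*(1/12871) = 219299370*(1/12871) = 219299370/12871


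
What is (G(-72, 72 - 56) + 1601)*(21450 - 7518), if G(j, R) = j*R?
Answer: 6255468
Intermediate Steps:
G(j, R) = R*j
(G(-72, 72 - 56) + 1601)*(21450 - 7518) = ((72 - 56)*(-72) + 1601)*(21450 - 7518) = (16*(-72) + 1601)*13932 = (-1152 + 1601)*13932 = 449*13932 = 6255468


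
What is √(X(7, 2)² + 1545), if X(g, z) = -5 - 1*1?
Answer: √1581 ≈ 39.762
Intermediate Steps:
X(g, z) = -6 (X(g, z) = -5 - 1 = -6)
√(X(7, 2)² + 1545) = √((-6)² + 1545) = √(36 + 1545) = √1581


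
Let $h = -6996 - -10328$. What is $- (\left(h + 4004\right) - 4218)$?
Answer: $-3118$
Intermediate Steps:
$h = 3332$ ($h = -6996 + 10328 = 3332$)
$- (\left(h + 4004\right) - 4218) = - (\left(3332 + 4004\right) - 4218) = - (7336 - 4218) = \left(-1\right) 3118 = -3118$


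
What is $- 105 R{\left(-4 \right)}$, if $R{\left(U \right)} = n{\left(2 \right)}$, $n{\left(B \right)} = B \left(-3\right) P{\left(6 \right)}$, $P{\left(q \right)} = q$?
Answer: $3780$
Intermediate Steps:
$n{\left(B \right)} = - 18 B$ ($n{\left(B \right)} = B \left(-3\right) 6 = - 3 B 6 = - 18 B$)
$R{\left(U \right)} = -36$ ($R{\left(U \right)} = \left(-18\right) 2 = -36$)
$- 105 R{\left(-4 \right)} = \left(-105\right) \left(-36\right) = 3780$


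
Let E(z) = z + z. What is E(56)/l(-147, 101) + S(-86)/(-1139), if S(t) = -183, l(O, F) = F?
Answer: 146051/115039 ≈ 1.2696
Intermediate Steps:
E(z) = 2*z
E(56)/l(-147, 101) + S(-86)/(-1139) = (2*56)/101 - 183/(-1139) = 112*(1/101) - 183*(-1/1139) = 112/101 + 183/1139 = 146051/115039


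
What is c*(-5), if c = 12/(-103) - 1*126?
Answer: 64950/103 ≈ 630.58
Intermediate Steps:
c = -12990/103 (c = 12*(-1/103) - 126 = -12/103 - 126 = -12990/103 ≈ -126.12)
c*(-5) = -12990/103*(-5) = 64950/103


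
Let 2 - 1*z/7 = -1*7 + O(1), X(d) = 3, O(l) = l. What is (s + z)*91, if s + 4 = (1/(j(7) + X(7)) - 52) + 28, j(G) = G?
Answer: 25571/10 ≈ 2557.1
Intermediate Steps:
z = 56 (z = 14 - 7*(-1*7 + 1) = 14 - 7*(-7 + 1) = 14 - 7*(-6) = 14 + 42 = 56)
s = -279/10 (s = -4 + ((1/(7 + 3) - 52) + 28) = -4 + ((1/10 - 52) + 28) = -4 + ((⅒ - 52) + 28) = -4 + (-519/10 + 28) = -4 - 239/10 = -279/10 ≈ -27.900)
(s + z)*91 = (-279/10 + 56)*91 = (281/10)*91 = 25571/10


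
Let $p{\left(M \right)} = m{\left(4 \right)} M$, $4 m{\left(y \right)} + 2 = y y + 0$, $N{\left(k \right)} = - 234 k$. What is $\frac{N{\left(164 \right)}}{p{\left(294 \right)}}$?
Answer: $- \frac{12792}{343} \approx -37.294$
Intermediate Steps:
$m{\left(y \right)} = - \frac{1}{2} + \frac{y^{2}}{4}$ ($m{\left(y \right)} = - \frac{1}{2} + \frac{y y + 0}{4} = - \frac{1}{2} + \frac{y^{2} + 0}{4} = - \frac{1}{2} + \frac{y^{2}}{4}$)
$p{\left(M \right)} = \frac{7 M}{2}$ ($p{\left(M \right)} = \left(- \frac{1}{2} + \frac{4^{2}}{4}\right) M = \left(- \frac{1}{2} + \frac{1}{4} \cdot 16\right) M = \left(- \frac{1}{2} + 4\right) M = \frac{7 M}{2}$)
$\frac{N{\left(164 \right)}}{p{\left(294 \right)}} = \frac{\left(-234\right) 164}{\frac{7}{2} \cdot 294} = - \frac{38376}{1029} = \left(-38376\right) \frac{1}{1029} = - \frac{12792}{343}$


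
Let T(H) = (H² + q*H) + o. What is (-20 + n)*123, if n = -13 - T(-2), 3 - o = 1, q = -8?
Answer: -6765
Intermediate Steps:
o = 2 (o = 3 - 1*1 = 3 - 1 = 2)
T(H) = 2 + H² - 8*H (T(H) = (H² - 8*H) + 2 = 2 + H² - 8*H)
n = -35 (n = -13 - (2 + (-2)² - 8*(-2)) = -13 - (2 + 4 + 16) = -13 - 1*22 = -13 - 22 = -35)
(-20 + n)*123 = (-20 - 35)*123 = -55*123 = -6765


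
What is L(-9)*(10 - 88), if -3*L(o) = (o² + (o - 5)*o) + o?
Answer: 5148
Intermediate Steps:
L(o) = -o/3 - o²/3 - o*(-5 + o)/3 (L(o) = -((o² + (o - 5)*o) + o)/3 = -((o² + (-5 + o)*o) + o)/3 = -((o² + o*(-5 + o)) + o)/3 = -(o + o² + o*(-5 + o))/3 = -o/3 - o²/3 - o*(-5 + o)/3)
L(-9)*(10 - 88) = ((⅔)*(-9)*(2 - 1*(-9)))*(10 - 88) = ((⅔)*(-9)*(2 + 9))*(-78) = ((⅔)*(-9)*11)*(-78) = -66*(-78) = 5148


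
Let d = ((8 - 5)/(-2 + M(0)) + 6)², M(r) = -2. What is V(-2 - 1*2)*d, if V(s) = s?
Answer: -441/4 ≈ -110.25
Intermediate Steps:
d = 441/16 (d = ((8 - 5)/(-2 - 2) + 6)² = (3/(-4) + 6)² = (3*(-¼) + 6)² = (-¾ + 6)² = (21/4)² = 441/16 ≈ 27.563)
V(-2 - 1*2)*d = (-2 - 1*2)*(441/16) = (-2 - 2)*(441/16) = -4*441/16 = -441/4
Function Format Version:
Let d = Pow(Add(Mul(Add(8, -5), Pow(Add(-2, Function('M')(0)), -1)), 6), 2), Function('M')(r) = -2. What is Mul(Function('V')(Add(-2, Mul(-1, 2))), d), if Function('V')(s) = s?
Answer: Rational(-441, 4) ≈ -110.25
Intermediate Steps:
d = Rational(441, 16) (d = Pow(Add(Mul(Add(8, -5), Pow(Add(-2, -2), -1)), 6), 2) = Pow(Add(Mul(3, Pow(-4, -1)), 6), 2) = Pow(Add(Mul(3, Rational(-1, 4)), 6), 2) = Pow(Add(Rational(-3, 4), 6), 2) = Pow(Rational(21, 4), 2) = Rational(441, 16) ≈ 27.563)
Mul(Function('V')(Add(-2, Mul(-1, 2))), d) = Mul(Add(-2, Mul(-1, 2)), Rational(441, 16)) = Mul(Add(-2, -2), Rational(441, 16)) = Mul(-4, Rational(441, 16)) = Rational(-441, 4)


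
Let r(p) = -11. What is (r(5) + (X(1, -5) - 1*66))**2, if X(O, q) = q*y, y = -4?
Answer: 3249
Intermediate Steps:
X(O, q) = -4*q (X(O, q) = q*(-4) = -4*q)
(r(5) + (X(1, -5) - 1*66))**2 = (-11 + (-4*(-5) - 1*66))**2 = (-11 + (20 - 66))**2 = (-11 - 46)**2 = (-57)**2 = 3249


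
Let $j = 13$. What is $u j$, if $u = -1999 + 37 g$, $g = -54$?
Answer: $-51961$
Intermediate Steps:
$u = -3997$ ($u = -1999 + 37 \left(-54\right) = -1999 - 1998 = -3997$)
$u j = \left(-3997\right) 13 = -51961$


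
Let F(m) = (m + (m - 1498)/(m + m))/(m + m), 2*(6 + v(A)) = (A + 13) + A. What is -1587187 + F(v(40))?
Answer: -10413532084/6561 ≈ -1.5872e+6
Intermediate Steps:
v(A) = ½ + A (v(A) = -6 + ((A + 13) + A)/2 = -6 + ((13 + A) + A)/2 = -6 + (13 + 2*A)/2 = -6 + (13/2 + A) = ½ + A)
F(m) = (m + (-1498 + m)/(2*m))/(2*m) (F(m) = (m + (-1498 + m)/((2*m)))/((2*m)) = (m + (-1498 + m)*(1/(2*m)))*(1/(2*m)) = (m + (-1498 + m)/(2*m))*(1/(2*m)) = (m + (-1498 + m)/(2*m))/(2*m))
-1587187 + F(v(40)) = -1587187 + (-1498 + (½ + 40) + 2*(½ + 40)²)/(4*(½ + 40)²) = -1587187 + (-1498 + 81/2 + 2*(81/2)²)/(4*(81/2)²) = -1587187 + (¼)*(4/6561)*(-1498 + 81/2 + 2*(6561/4)) = -1587187 + (¼)*(4/6561)*(-1498 + 81/2 + 6561/2) = -1587187 + (¼)*(4/6561)*1823 = -1587187 + 1823/6561 = -10413532084/6561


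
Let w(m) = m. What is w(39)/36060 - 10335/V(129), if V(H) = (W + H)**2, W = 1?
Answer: -9539/15626 ≈ -0.61046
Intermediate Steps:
V(H) = (1 + H)**2
w(39)/36060 - 10335/V(129) = 39/36060 - 10335/(1 + 129)**2 = 39*(1/36060) - 10335/(130**2) = 13/12020 - 10335/16900 = 13/12020 - 10335*1/16900 = 13/12020 - 159/260 = -9539/15626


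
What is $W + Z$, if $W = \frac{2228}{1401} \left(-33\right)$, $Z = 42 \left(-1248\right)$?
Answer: $- \frac{24502780}{467} \approx -52469.0$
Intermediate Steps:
$Z = -52416$
$W = - \frac{24508}{467}$ ($W = 2228 \cdot \frac{1}{1401} \left(-33\right) = \frac{2228}{1401} \left(-33\right) = - \frac{24508}{467} \approx -52.48$)
$W + Z = - \frac{24508}{467} - 52416 = - \frac{24502780}{467}$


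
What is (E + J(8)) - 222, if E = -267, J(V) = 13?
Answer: -476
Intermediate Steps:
(E + J(8)) - 222 = (-267 + 13) - 222 = -254 - 222 = -476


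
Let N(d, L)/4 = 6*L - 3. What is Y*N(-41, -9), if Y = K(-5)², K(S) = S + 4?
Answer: -228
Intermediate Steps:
N(d, L) = -12 + 24*L (N(d, L) = 4*(6*L - 3) = 4*(-3 + 6*L) = -12 + 24*L)
K(S) = 4 + S
Y = 1 (Y = (4 - 5)² = (-1)² = 1)
Y*N(-41, -9) = 1*(-12 + 24*(-9)) = 1*(-12 - 216) = 1*(-228) = -228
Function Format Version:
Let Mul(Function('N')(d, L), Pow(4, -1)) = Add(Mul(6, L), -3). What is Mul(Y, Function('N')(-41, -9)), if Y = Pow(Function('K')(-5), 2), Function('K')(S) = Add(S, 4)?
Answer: -228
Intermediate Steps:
Function('N')(d, L) = Add(-12, Mul(24, L)) (Function('N')(d, L) = Mul(4, Add(Mul(6, L), -3)) = Mul(4, Add(-3, Mul(6, L))) = Add(-12, Mul(24, L)))
Function('K')(S) = Add(4, S)
Y = 1 (Y = Pow(Add(4, -5), 2) = Pow(-1, 2) = 1)
Mul(Y, Function('N')(-41, -9)) = Mul(1, Add(-12, Mul(24, -9))) = Mul(1, Add(-12, -216)) = Mul(1, -228) = -228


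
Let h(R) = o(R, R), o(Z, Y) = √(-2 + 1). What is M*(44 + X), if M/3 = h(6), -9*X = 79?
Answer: 317*I/3 ≈ 105.67*I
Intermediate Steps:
X = -79/9 (X = -⅑*79 = -79/9 ≈ -8.7778)
o(Z, Y) = I (o(Z, Y) = √(-1) = I)
h(R) = I
M = 3*I ≈ 3.0*I
M*(44 + X) = (3*I)*(44 - 79/9) = (3*I)*(317/9) = 317*I/3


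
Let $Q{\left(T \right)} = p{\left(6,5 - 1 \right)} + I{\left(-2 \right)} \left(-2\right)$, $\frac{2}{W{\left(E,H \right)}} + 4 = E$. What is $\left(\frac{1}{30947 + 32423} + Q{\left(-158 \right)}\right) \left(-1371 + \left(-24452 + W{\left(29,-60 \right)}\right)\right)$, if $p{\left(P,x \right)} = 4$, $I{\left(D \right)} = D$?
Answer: $- \frac{327280333653}{1584250} \approx -2.0658 \cdot 10^{5}$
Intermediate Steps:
$W{\left(E,H \right)} = \frac{2}{-4 + E}$
$Q{\left(T \right)} = 8$ ($Q{\left(T \right)} = 4 - -4 = 4 + 4 = 8$)
$\left(\frac{1}{30947 + 32423} + Q{\left(-158 \right)}\right) \left(-1371 + \left(-24452 + W{\left(29,-60 \right)}\right)\right) = \left(\frac{1}{30947 + 32423} + 8\right) \left(-1371 - \left(24452 - \frac{2}{-4 + 29}\right)\right) = \left(\frac{1}{63370} + 8\right) \left(-1371 - \left(24452 - \frac{2}{25}\right)\right) = \left(\frac{1}{63370} + 8\right) \left(-1371 + \left(-24452 + 2 \cdot \frac{1}{25}\right)\right) = \frac{506961 \left(-1371 + \left(-24452 + \frac{2}{25}\right)\right)}{63370} = \frac{506961 \left(-1371 - \frac{611298}{25}\right)}{63370} = \frac{506961}{63370} \left(- \frac{645573}{25}\right) = - \frac{327280333653}{1584250}$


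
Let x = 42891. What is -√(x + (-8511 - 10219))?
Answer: -√24161 ≈ -155.44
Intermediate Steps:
-√(x + (-8511 - 10219)) = -√(42891 + (-8511 - 10219)) = -√(42891 - 18730) = -√24161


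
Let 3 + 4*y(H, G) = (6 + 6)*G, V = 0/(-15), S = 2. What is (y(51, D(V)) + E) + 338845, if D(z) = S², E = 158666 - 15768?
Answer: 1927017/4 ≈ 4.8175e+5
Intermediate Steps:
V = 0 (V = 0*(-1/15) = 0)
E = 142898
D(z) = 4 (D(z) = 2² = 4)
y(H, G) = -¾ + 3*G (y(H, G) = -¾ + ((6 + 6)*G)/4 = -¾ + (12*G)/4 = -¾ + 3*G)
(y(51, D(V)) + E) + 338845 = ((-¾ + 3*4) + 142898) + 338845 = ((-¾ + 12) + 142898) + 338845 = (45/4 + 142898) + 338845 = 571637/4 + 338845 = 1927017/4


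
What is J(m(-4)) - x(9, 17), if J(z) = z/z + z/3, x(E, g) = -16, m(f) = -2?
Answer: 49/3 ≈ 16.333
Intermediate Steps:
J(z) = 1 + z/3 (J(z) = 1 + z*(⅓) = 1 + z/3)
J(m(-4)) - x(9, 17) = (1 + (⅓)*(-2)) - 1*(-16) = (1 - ⅔) + 16 = ⅓ + 16 = 49/3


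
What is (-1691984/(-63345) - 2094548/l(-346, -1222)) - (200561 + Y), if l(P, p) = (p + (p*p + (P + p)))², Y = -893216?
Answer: 24369495259220607789866/35181375349965105 ≈ 6.9268e+5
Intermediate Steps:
l(P, p) = (P + p² + 2*p)² (l(P, p) = (p + (p² + (P + p)))² = (p + (P + p + p²))² = (P + p² + 2*p)²)
(-1691984/(-63345) - 2094548/l(-346, -1222)) - (200561 + Y) = (-1691984/(-63345) - 2094548/(-346 + (-1222)² + 2*(-1222))²) - (200561 - 893216) = (-1691984*(-1/63345) - 2094548/(-346 + 1493284 - 2444)²) - 1*(-692655) = (1691984/63345 - 2094548/(1490494²)) + 692655 = (1691984/63345 - 2094548/2221572364036) + 692655 = (1691984/63345 - 2094548*1/2221572364036) + 692655 = (1691984/63345 - 523637/555393091009) + 692655 = 939716190527986091/35181375349965105 + 692655 = 24369495259220607789866/35181375349965105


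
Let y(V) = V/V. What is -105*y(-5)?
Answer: -105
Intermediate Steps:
y(V) = 1
-105*y(-5) = -105*1 = -105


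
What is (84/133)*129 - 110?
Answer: -542/19 ≈ -28.526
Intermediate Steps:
(84/133)*129 - 110 = (84*(1/133))*129 - 110 = (12/19)*129 - 110 = 1548/19 - 110 = -542/19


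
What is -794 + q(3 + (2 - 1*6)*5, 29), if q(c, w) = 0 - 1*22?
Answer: -816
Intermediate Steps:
q(c, w) = -22 (q(c, w) = 0 - 22 = -22)
-794 + q(3 + (2 - 1*6)*5, 29) = -794 - 22 = -816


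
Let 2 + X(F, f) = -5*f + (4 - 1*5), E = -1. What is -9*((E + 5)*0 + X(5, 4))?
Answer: 207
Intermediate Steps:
X(F, f) = -3 - 5*f (X(F, f) = -2 + (-5*f + (4 - 1*5)) = -2 + (-5*f + (4 - 5)) = -2 + (-5*f - 1) = -2 + (-1 - 5*f) = -3 - 5*f)
-9*((E + 5)*0 + X(5, 4)) = -9*((-1 + 5)*0 + (-3 - 5*4)) = -9*(4*0 + (-3 - 20)) = -9*(0 - 23) = -9*(-23) = 207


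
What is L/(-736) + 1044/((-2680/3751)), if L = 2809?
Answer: -361217063/246560 ≈ -1465.0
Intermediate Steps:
L/(-736) + 1044/((-2680/3751)) = 2809/(-736) + 1044/((-2680/3751)) = 2809*(-1/736) + 1044/((-2680*1/3751)) = -2809/736 + 1044/(-2680/3751) = -2809/736 + 1044*(-3751/2680) = -2809/736 - 979011/670 = -361217063/246560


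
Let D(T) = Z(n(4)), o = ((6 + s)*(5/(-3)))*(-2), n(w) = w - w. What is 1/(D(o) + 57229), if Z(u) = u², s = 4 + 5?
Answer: 1/57229 ≈ 1.7474e-5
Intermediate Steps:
s = 9
n(w) = 0
o = 50 (o = ((6 + 9)*(5/(-3)))*(-2) = (15*(5*(-⅓)))*(-2) = (15*(-5/3))*(-2) = -25*(-2) = 50)
D(T) = 0 (D(T) = 0² = 0)
1/(D(o) + 57229) = 1/(0 + 57229) = 1/57229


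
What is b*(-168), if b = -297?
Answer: 49896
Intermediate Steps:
b*(-168) = -297*(-168) = 49896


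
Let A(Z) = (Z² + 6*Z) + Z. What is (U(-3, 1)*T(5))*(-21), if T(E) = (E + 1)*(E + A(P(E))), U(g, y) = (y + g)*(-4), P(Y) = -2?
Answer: 5040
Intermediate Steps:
U(g, y) = -4*g - 4*y (U(g, y) = (g + y)*(-4) = -4*g - 4*y)
A(Z) = Z² + 7*Z
T(E) = (1 + E)*(-10 + E) (T(E) = (E + 1)*(E - 2*(7 - 2)) = (1 + E)*(E - 2*5) = (1 + E)*(E - 10) = (1 + E)*(-10 + E))
(U(-3, 1)*T(5))*(-21) = ((-4*(-3) - 4*1)*(-10 + 5² - 9*5))*(-21) = ((12 - 4)*(-10 + 25 - 45))*(-21) = (8*(-30))*(-21) = -240*(-21) = 5040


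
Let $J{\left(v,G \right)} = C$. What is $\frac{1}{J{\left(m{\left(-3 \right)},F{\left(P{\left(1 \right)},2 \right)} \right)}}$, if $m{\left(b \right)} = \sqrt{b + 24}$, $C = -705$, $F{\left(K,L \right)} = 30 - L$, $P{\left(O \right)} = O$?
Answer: $- \frac{1}{705} \approx -0.0014184$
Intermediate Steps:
$m{\left(b \right)} = \sqrt{24 + b}$
$J{\left(v,G \right)} = -705$
$\frac{1}{J{\left(m{\left(-3 \right)},F{\left(P{\left(1 \right)},2 \right)} \right)}} = \frac{1}{-705} = - \frac{1}{705}$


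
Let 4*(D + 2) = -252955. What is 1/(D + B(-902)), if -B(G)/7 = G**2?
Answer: -4/23033875 ≈ -1.7366e-7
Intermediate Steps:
B(G) = -7*G**2
D = -252963/4 (D = -2 + (1/4)*(-252955) = -2 - 252955/4 = -252963/4 ≈ -63241.)
1/(D + B(-902)) = 1/(-252963/4 - 7*(-902)**2) = 1/(-252963/4 - 7*813604) = 1/(-252963/4 - 5695228) = 1/(-23033875/4) = -4/23033875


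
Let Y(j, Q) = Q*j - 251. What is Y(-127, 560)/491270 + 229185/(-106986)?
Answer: -910813733/398174335 ≈ -2.2875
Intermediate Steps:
Y(j, Q) = -251 + Q*j
Y(-127, 560)/491270 + 229185/(-106986) = (-251 + 560*(-127))/491270 + 229185/(-106986) = (-251 - 71120)*(1/491270) + 229185*(-1/106986) = -71371*1/491270 - 6945/3242 = -71371/491270 - 6945/3242 = -910813733/398174335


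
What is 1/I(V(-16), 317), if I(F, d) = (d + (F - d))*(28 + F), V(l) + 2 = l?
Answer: -1/180 ≈ -0.0055556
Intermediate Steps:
V(l) = -2 + l
I(F, d) = F*(28 + F)
1/I(V(-16), 317) = 1/((-2 - 16)*(28 + (-2 - 16))) = 1/(-18*(28 - 18)) = 1/(-18*10) = 1/(-180) = -1/180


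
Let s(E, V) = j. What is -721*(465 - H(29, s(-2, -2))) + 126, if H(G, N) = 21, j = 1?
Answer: -319998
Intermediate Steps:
s(E, V) = 1
-721*(465 - H(29, s(-2, -2))) + 126 = -721*(465 - 1*21) + 126 = -721*(465 - 21) + 126 = -721*444 + 126 = -320124 + 126 = -319998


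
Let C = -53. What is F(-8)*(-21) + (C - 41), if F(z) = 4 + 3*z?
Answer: 326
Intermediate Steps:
F(-8)*(-21) + (C - 41) = (4 + 3*(-8))*(-21) + (-53 - 41) = (4 - 24)*(-21) - 94 = -20*(-21) - 94 = 420 - 94 = 326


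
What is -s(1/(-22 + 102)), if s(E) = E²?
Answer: -1/6400 ≈ -0.00015625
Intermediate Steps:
-s(1/(-22 + 102)) = -(1/(-22 + 102))² = -(1/80)² = -1*1/6400 = -1/6400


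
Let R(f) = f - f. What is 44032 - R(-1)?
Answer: 44032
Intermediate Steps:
R(f) = 0
44032 - R(-1) = 44032 - 1*0 = 44032 + 0 = 44032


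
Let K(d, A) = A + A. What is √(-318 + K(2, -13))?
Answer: 2*I*√86 ≈ 18.547*I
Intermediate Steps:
K(d, A) = 2*A
√(-318 + K(2, -13)) = √(-318 + 2*(-13)) = √(-318 - 26) = √(-344) = 2*I*√86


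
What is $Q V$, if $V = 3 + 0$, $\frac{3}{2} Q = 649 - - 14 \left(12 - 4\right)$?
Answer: $1522$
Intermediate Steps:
$Q = \frac{1522}{3}$ ($Q = \frac{2 \left(649 - - 14 \left(12 - 4\right)\right)}{3} = \frac{2 \left(649 - \left(-14\right) 8\right)}{3} = \frac{2 \left(649 - -112\right)}{3} = \frac{2 \left(649 + 112\right)}{3} = \frac{2}{3} \cdot 761 = \frac{1522}{3} \approx 507.33$)
$V = 3$
$Q V = \frac{1522}{3} \cdot 3 = 1522$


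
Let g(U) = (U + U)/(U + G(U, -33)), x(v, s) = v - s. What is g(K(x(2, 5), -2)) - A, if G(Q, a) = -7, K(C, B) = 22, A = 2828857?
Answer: -42432811/15 ≈ -2.8289e+6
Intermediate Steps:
g(U) = 2*U/(-7 + U) (g(U) = (U + U)/(U - 7) = (2*U)/(-7 + U) = 2*U/(-7 + U))
g(K(x(2, 5), -2)) - A = 2*22/(-7 + 22) - 1*2828857 = 2*22/15 - 2828857 = 2*22*(1/15) - 2828857 = 44/15 - 2828857 = -42432811/15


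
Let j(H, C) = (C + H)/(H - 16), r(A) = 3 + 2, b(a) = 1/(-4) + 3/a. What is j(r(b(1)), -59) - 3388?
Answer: -37214/11 ≈ -3383.1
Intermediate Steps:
b(a) = -¼ + 3/a (b(a) = 1*(-¼) + 3/a = -¼ + 3/a)
r(A) = 5
j(H, C) = (C + H)/(-16 + H)
j(r(b(1)), -59) - 3388 = (-59 + 5)/(-16 + 5) - 3388 = -54/(-11) - 3388 = -1/11*(-54) - 3388 = 54/11 - 3388 = -37214/11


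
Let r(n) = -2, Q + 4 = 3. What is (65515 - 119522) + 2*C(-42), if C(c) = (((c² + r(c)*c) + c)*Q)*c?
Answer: 97697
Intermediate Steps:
Q = -1 (Q = -4 + 3 = -1)
C(c) = c*(c - c²) (C(c) = (((c² - 2*c) + c)*(-1))*c = ((c² - c)*(-1))*c = (c - c²)*c = c*(c - c²))
(65515 - 119522) + 2*C(-42) = (65515 - 119522) + 2*((-42)²*(1 - 1*(-42))) = -54007 + 2*(1764*(1 + 42)) = -54007 + 2*(1764*43) = -54007 + 2*75852 = -54007 + 151704 = 97697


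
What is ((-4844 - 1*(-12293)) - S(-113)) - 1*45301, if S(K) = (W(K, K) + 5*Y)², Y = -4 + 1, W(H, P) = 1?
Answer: -38048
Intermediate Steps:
Y = -3
S(K) = 196 (S(K) = (1 + 5*(-3))² = (1 - 15)² = (-14)² = 196)
((-4844 - 1*(-12293)) - S(-113)) - 1*45301 = ((-4844 - 1*(-12293)) - 1*196) - 1*45301 = ((-4844 + 12293) - 196) - 45301 = (7449 - 196) - 45301 = 7253 - 45301 = -38048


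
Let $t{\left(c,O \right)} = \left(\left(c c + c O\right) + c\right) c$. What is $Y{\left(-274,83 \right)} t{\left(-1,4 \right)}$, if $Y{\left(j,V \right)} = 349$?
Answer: $1396$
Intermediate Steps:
$t{\left(c,O \right)} = c \left(c + c^{2} + O c\right)$ ($t{\left(c,O \right)} = \left(\left(c^{2} + O c\right) + c\right) c = \left(c + c^{2} + O c\right) c = c \left(c + c^{2} + O c\right)$)
$Y{\left(-274,83 \right)} t{\left(-1,4 \right)} = 349 \left(-1\right)^{2} \left(1 + 4 - 1\right) = 349 \cdot 1 \cdot 4 = 349 \cdot 4 = 1396$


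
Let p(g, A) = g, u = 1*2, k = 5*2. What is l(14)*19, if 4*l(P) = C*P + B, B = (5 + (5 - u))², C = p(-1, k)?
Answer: 475/2 ≈ 237.50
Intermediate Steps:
k = 10
u = 2
C = -1
B = 64 (B = (5 + (5 - 1*2))² = (5 + (5 - 2))² = (5 + 3)² = 8² = 64)
l(P) = 16 - P/4 (l(P) = (-P + 64)/4 = (64 - P)/4 = 16 - P/4)
l(14)*19 = (16 - ¼*14)*19 = (16 - 7/2)*19 = (25/2)*19 = 475/2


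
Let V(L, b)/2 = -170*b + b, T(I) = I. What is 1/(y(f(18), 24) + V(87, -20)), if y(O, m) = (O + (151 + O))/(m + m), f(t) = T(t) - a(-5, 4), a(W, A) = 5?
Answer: 16/108219 ≈ 0.00014785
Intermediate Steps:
V(L, b) = -338*b (V(L, b) = 2*(-170*b + b) = 2*(-169*b) = -338*b)
f(t) = -5 + t (f(t) = t - 1*5 = t - 5 = -5 + t)
y(O, m) = (151 + 2*O)/(2*m) (y(O, m) = (151 + 2*O)/((2*m)) = (151 + 2*O)*(1/(2*m)) = (151 + 2*O)/(2*m))
1/(y(f(18), 24) + V(87, -20)) = 1/((151/2 + (-5 + 18))/24 - 338*(-20)) = 1/((151/2 + 13)/24 + 6760) = 1/((1/24)*(177/2) + 6760) = 1/(59/16 + 6760) = 1/(108219/16) = 16/108219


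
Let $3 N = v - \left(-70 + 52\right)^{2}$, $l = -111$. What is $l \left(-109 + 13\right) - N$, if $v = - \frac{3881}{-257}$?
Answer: $\frac{8295163}{771} \approx 10759.0$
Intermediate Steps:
$v = \frac{3881}{257}$ ($v = \left(-3881\right) \left(- \frac{1}{257}\right) = \frac{3881}{257} \approx 15.101$)
$N = - \frac{79387}{771}$ ($N = \frac{\frac{3881}{257} - \left(-70 + 52\right)^{2}}{3} = \frac{\frac{3881}{257} - \left(-18\right)^{2}}{3} = \frac{\frac{3881}{257} - 324}{3} = \frac{1}{3} \left(- \frac{79387}{257}\right) = - \frac{79387}{771} \approx -102.97$)
$l \left(-109 + 13\right) - N = - 111 \left(-109 + 13\right) - - \frac{79387}{771} = \left(-111\right) \left(-96\right) + \frac{79387}{771} = 10656 + \frac{79387}{771} = \frac{8295163}{771}$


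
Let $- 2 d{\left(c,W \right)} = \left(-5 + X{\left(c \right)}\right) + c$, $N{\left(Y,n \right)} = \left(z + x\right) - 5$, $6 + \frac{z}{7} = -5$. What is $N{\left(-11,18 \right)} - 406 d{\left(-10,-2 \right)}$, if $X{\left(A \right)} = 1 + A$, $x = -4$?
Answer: $-4958$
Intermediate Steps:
$z = -77$ ($z = -42 + 7 \left(-5\right) = -42 - 35 = -77$)
$N{\left(Y,n \right)} = -86$ ($N{\left(Y,n \right)} = \left(-77 - 4\right) - 5 = -81 - 5 = -86$)
$d{\left(c,W \right)} = 2 - c$ ($d{\left(c,W \right)} = - \frac{\left(-5 + \left(1 + c\right)\right) + c}{2} = - \frac{\left(-4 + c\right) + c}{2} = - \frac{-4 + 2 c}{2} = 2 - c$)
$N{\left(-11,18 \right)} - 406 d{\left(-10,-2 \right)} = -86 - 406 \left(2 - -10\right) = -86 - 406 \left(2 + 10\right) = -86 - 4872 = -4958$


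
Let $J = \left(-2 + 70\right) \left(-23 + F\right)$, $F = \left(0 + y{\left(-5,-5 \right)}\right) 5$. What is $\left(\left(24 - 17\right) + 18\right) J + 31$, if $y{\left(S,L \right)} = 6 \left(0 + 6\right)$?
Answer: $266931$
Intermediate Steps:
$y{\left(S,L \right)} = 36$ ($y{\left(S,L \right)} = 6 \cdot 6 = 36$)
$F = 180$ ($F = \left(0 + 36\right) 5 = 36 \cdot 5 = 180$)
$J = 10676$ ($J = \left(-2 + 70\right) \left(-23 + 180\right) = 68 \cdot 157 = 10676$)
$\left(\left(24 - 17\right) + 18\right) J + 31 = \left(\left(24 - 17\right) + 18\right) 10676 + 31 = \left(7 + 18\right) 10676 + 31 = 25 \cdot 10676 + 31 = 266900 + 31 = 266931$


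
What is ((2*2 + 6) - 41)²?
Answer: 961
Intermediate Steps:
((2*2 + 6) - 41)² = ((4 + 6) - 41)² = (10 - 41)² = (-31)² = 961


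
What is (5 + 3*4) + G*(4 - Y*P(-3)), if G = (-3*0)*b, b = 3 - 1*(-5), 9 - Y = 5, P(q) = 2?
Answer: 17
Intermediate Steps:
Y = 4 (Y = 9 - 1*5 = 9 - 5 = 4)
b = 8 (b = 3 + 5 = 8)
G = 0 (G = -3*0*8 = 0*8 = 0)
(5 + 3*4) + G*(4 - Y*P(-3)) = (5 + 3*4) + 0*(4 - 4*2) = (5 + 12) + 0*(4 - 1*8) = 17 + 0*(4 - 8) = 17 + 0*(-4) = 17 + 0 = 17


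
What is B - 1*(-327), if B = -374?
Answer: -47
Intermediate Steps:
B - 1*(-327) = -374 - 1*(-327) = -374 + 327 = -47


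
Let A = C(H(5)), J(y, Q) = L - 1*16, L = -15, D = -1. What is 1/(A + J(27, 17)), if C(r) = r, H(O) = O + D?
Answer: -1/27 ≈ -0.037037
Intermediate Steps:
J(y, Q) = -31 (J(y, Q) = -15 - 1*16 = -15 - 16 = -31)
H(O) = -1 + O (H(O) = O - 1 = -1 + O)
A = 4 (A = -1 + 5 = 4)
1/(A + J(27, 17)) = 1/(4 - 31) = 1/(-27) = -1/27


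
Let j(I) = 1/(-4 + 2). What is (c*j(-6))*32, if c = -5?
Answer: 80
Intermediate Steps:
j(I) = -½ (j(I) = 1/(-2) = -½)
(c*j(-6))*32 = -5*(-½)*32 = (5/2)*32 = 80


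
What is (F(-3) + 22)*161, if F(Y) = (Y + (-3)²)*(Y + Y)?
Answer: -2254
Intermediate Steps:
F(Y) = 2*Y*(9 + Y) (F(Y) = (Y + 9)*(2*Y) = (9 + Y)*(2*Y) = 2*Y*(9 + Y))
(F(-3) + 22)*161 = (2*(-3)*(9 - 3) + 22)*161 = (2*(-3)*6 + 22)*161 = (-36 + 22)*161 = -14*161 = -2254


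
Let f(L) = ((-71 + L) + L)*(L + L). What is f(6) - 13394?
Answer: -14102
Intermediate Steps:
f(L) = 2*L*(-71 + 2*L) (f(L) = (-71 + 2*L)*(2*L) = 2*L*(-71 + 2*L))
f(6) - 13394 = 2*6*(-71 + 2*6) - 13394 = 2*6*(-71 + 12) - 13394 = 2*6*(-59) - 13394 = -708 - 13394 = -14102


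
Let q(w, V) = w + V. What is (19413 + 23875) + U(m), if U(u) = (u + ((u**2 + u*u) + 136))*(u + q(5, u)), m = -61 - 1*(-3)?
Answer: -712178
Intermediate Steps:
q(w, V) = V + w
m = -58 (m = -61 + 3 = -58)
U(u) = (5 + 2*u)*(136 + u + 2*u**2) (U(u) = (u + ((u**2 + u*u) + 136))*(u + (u + 5)) = (u + ((u**2 + u**2) + 136))*(u + (5 + u)) = (u + (2*u**2 + 136))*(5 + 2*u) = (u + (136 + 2*u**2))*(5 + 2*u) = (136 + u + 2*u**2)*(5 + 2*u) = (5 + 2*u)*(136 + u + 2*u**2))
(19413 + 23875) + U(m) = (19413 + 23875) + (680 + 4*(-58)**3 + 12*(-58)**2 + 277*(-58)) = 43288 + (680 + 4*(-195112) + 12*3364 - 16066) = 43288 + (680 - 780448 + 40368 - 16066) = 43288 - 755466 = -712178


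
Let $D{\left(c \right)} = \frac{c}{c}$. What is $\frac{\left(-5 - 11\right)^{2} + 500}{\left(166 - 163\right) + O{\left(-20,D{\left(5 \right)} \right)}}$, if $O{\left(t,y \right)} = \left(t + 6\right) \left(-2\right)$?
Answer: $\frac{756}{31} \approx 24.387$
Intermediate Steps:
$D{\left(c \right)} = 1$
$O{\left(t,y \right)} = -12 - 2 t$ ($O{\left(t,y \right)} = \left(6 + t\right) \left(-2\right) = -12 - 2 t$)
$\frac{\left(-5 - 11\right)^{2} + 500}{\left(166 - 163\right) + O{\left(-20,D{\left(5 \right)} \right)}} = \frac{\left(-5 - 11\right)^{2} + 500}{\left(166 - 163\right) - -28} = \frac{\left(-16\right)^{2} + 500}{\left(166 - 163\right) + \left(-12 + 40\right)} = \frac{256 + 500}{3 + 28} = \frac{756}{31}$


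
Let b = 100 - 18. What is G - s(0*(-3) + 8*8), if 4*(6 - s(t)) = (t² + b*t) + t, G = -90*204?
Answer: -16014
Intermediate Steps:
b = 82
G = -18360
s(t) = 6 - 83*t/4 - t²/4 (s(t) = 6 - ((t² + 82*t) + t)/4 = 6 - (t² + 83*t)/4 = 6 + (-83*t/4 - t²/4) = 6 - 83*t/4 - t²/4)
G - s(0*(-3) + 8*8) = -18360 - (6 - 83*(0*(-3) + 8*8)/4 - (0*(-3) + 8*8)²/4) = -18360 - (6 - 83*(0 + 64)/4 - (0 + 64)²/4) = -18360 - (6 - 83/4*64 - ¼*64²) = -18360 - (6 - 1328 - ¼*4096) = -18360 - (6 - 1328 - 1024) = -18360 - 1*(-2346) = -18360 + 2346 = -16014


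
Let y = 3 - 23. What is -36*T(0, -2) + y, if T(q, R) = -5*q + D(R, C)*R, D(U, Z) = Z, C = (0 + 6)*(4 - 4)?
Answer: -20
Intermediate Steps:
y = -20
C = 0 (C = 6*0 = 0)
T(q, R) = -5*q (T(q, R) = -5*q + 0*R = -5*q + 0 = -5*q)
-36*T(0, -2) + y = -(-180)*0 - 20 = -36*0 - 20 = 0 - 20 = -20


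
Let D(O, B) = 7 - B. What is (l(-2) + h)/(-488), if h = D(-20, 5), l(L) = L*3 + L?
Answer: 3/244 ≈ 0.012295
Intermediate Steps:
l(L) = 4*L (l(L) = 3*L + L = 4*L)
h = 2 (h = 7 - 1*5 = 7 - 5 = 2)
(l(-2) + h)/(-488) = (4*(-2) + 2)/(-488) = -(-8 + 2)/488 = -1/488*(-6) = 3/244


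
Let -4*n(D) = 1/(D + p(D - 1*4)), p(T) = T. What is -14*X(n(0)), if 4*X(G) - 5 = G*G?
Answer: -8967/512 ≈ -17.514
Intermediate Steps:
n(D) = -1/(4*(-4 + 2*D)) (n(D) = -1/(4*(D + (D - 1*4))) = -1/(4*(D + (D - 4))) = -1/(4*(D + (-4 + D))) = -1/(4*(-4 + 2*D)))
X(G) = 5/4 + G²/4 (X(G) = 5/4 + (G*G)/4 = 5/4 + G²/4)
-14*X(n(0)) = -14*(5/4 + (-1/(-16 + 8*0))²/4) = -14*(5/4 + (-1/(-16 + 0))²/4) = -14*(5/4 + (-1/(-16))²/4) = -14*(5/4 + (-1*(-1/16))²/4) = -14*(5/4 + (1/16)²/4) = -14*(5/4 + (¼)*(1/256)) = -14*(5/4 + 1/1024) = -14*1281/1024 = -8967/512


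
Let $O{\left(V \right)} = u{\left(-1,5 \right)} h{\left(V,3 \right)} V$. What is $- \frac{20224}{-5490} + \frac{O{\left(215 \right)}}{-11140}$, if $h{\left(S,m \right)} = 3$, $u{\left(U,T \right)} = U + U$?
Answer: $\frac{11618873}{3057930} \approx 3.7996$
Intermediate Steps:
$u{\left(U,T \right)} = 2 U$
$O{\left(V \right)} = - 6 V$ ($O{\left(V \right)} = 2 \left(-1\right) 3 V = \left(-2\right) 3 V = - 6 V$)
$- \frac{20224}{-5490} + \frac{O{\left(215 \right)}}{-11140} = - \frac{20224}{-5490} + \frac{\left(-6\right) 215}{-11140} = \left(-20224\right) \left(- \frac{1}{5490}\right) - - \frac{129}{1114} = \frac{10112}{2745} + \frac{129}{1114} = \frac{11618873}{3057930}$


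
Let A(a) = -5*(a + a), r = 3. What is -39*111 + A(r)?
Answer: -4359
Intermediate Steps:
A(a) = -10*a
-39*111 + A(r) = -39*111 - 10*3 = -4329 - 30 = -4359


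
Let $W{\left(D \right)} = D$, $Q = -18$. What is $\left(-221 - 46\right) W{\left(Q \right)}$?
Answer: $4806$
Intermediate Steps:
$\left(-221 - 46\right) W{\left(Q \right)} = \left(-221 - 46\right) \left(-18\right) = \left(-267\right) \left(-18\right) = 4806$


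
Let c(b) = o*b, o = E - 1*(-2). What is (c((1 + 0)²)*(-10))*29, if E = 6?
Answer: -2320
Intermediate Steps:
o = 8 (o = 6 - 1*(-2) = 6 + 2 = 8)
c(b) = 8*b
(c((1 + 0)²)*(-10))*29 = ((8*(1 + 0)²)*(-10))*29 = ((8*1²)*(-10))*29 = ((8*1)*(-10))*29 = (8*(-10))*29 = -80*29 = -2320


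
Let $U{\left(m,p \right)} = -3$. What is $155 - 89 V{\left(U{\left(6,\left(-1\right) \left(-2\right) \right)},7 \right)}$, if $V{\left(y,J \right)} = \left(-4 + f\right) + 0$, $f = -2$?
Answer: $689$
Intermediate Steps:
$V{\left(y,J \right)} = -6$ ($V{\left(y,J \right)} = \left(-4 - 2\right) + 0 = -6 + 0 = -6$)
$155 - 89 V{\left(U{\left(6,\left(-1\right) \left(-2\right) \right)},7 \right)} = 155 - -534 = 155 + 534 = 689$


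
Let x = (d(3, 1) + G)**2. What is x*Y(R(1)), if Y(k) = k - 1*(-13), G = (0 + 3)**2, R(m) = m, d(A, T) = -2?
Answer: 686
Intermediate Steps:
G = 9 (G = 3**2 = 9)
Y(k) = 13 + k (Y(k) = k + 13 = 13 + k)
x = 49 (x = (-2 + 9)**2 = 7**2 = 49)
x*Y(R(1)) = 49*(13 + 1) = 49*14 = 686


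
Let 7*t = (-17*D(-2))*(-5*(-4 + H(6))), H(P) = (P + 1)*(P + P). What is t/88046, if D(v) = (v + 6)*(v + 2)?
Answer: 0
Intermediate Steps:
H(P) = 2*P*(1 + P) (H(P) = (1 + P)*(2*P) = 2*P*(1 + P))
D(v) = (2 + v)*(6 + v) (D(v) = (6 + v)*(2 + v) = (2 + v)*(6 + v))
t = 0 (t = ((-17*(12 + (-2)**2 + 8*(-2)))*(-5*(-4 + 2*6*(1 + 6))))/7 = ((-17*(12 + 4 - 16))*(-5*(-4 + 2*6*7)))/7 = ((-17*0)*(-5*(-4 + 84)))/7 = (0*(-5*80))/7 = (0*(-400))/7 = (1/7)*0 = 0)
t/88046 = 0/88046 = 0*(1/88046) = 0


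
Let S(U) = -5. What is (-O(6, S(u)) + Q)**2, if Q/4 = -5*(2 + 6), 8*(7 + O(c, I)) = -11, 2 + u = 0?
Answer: 1471369/64 ≈ 22990.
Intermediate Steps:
u = -2 (u = -2 + 0 = -2)
O(c, I) = -67/8 (O(c, I) = -7 + (1/8)*(-11) = -7 - 11/8 = -67/8)
Q = -160 (Q = 4*(-5*(2 + 6)) = 4*(-5*8) = 4*(-40) = -160)
(-O(6, S(u)) + Q)**2 = (-1*(-67/8) - 160)**2 = (67/8 - 160)**2 = (-1213/8)**2 = 1471369/64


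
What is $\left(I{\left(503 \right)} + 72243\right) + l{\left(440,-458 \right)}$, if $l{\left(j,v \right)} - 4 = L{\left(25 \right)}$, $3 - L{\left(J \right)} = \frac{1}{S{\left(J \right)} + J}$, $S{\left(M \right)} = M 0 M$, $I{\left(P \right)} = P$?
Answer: $\frac{1818824}{25} \approx 72753.0$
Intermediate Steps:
$S{\left(M \right)} = 0$ ($S{\left(M \right)} = 0 M = 0$)
$L{\left(J \right)} = 3 - \frac{1}{J}$ ($L{\left(J \right)} = 3 - \frac{1}{0 + J} = 3 - \frac{1}{J}$)
$l{\left(j,v \right)} = \frac{174}{25}$ ($l{\left(j,v \right)} = 4 + \left(3 - \frac{1}{25}\right) = 4 + \frac{74}{25} = \frac{174}{25}$)
$\left(I{\left(503 \right)} + 72243\right) + l{\left(440,-458 \right)} = \left(503 + 72243\right) + \frac{174}{25} = 72746 + \frac{174}{25} = \frac{1818824}{25}$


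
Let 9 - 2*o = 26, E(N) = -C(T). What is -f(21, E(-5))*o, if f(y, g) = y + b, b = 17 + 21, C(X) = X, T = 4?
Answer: 1003/2 ≈ 501.50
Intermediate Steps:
b = 38
E(N) = -4 (E(N) = -1*4 = -4)
o = -17/2 (o = 9/2 - ½*26 = 9/2 - 13 = -17/2 ≈ -8.5000)
f(y, g) = 38 + y (f(y, g) = y + 38 = 38 + y)
-f(21, E(-5))*o = -(38 + 21)*(-17)/2 = -59*(-17)/2 = -1*(-1003/2) = 1003/2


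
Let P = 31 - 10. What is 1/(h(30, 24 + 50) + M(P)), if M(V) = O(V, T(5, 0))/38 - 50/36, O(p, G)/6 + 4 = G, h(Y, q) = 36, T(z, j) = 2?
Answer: 342/11729 ≈ 0.029159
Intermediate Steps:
O(p, G) = -24 + 6*G
P = 21
M(V) = -583/342 (M(V) = (-24 + 6*2)/38 - 50/36 = (-24 + 12)*(1/38) - 50*1/36 = -12*1/38 - 25/18 = -6/19 - 25/18 = -583/342)
1/(h(30, 24 + 50) + M(P)) = 1/(36 - 583/342) = 1/(11729/342) = 342/11729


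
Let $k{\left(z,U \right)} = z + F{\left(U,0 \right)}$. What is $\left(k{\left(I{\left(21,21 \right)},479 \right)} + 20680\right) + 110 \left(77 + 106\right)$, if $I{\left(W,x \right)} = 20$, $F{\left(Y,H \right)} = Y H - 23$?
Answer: $40807$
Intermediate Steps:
$F{\left(Y,H \right)} = -23 + H Y$ ($F{\left(Y,H \right)} = H Y - 23 = -23 + H Y$)
$k{\left(z,U \right)} = -23 + z$ ($k{\left(z,U \right)} = z - \left(23 + 0 U\right) = z + \left(-23 + 0\right) = z - 23 = -23 + z$)
$\left(k{\left(I{\left(21,21 \right)},479 \right)} + 20680\right) + 110 \left(77 + 106\right) = \left(\left(-23 + 20\right) + 20680\right) + 110 \left(77 + 106\right) = \left(-3 + 20680\right) + 110 \cdot 183 = 20677 + 20130 = 40807$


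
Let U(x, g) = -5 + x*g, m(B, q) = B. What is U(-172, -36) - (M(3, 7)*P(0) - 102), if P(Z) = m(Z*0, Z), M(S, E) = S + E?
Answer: 6289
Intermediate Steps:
M(S, E) = E + S
U(x, g) = -5 + g*x
P(Z) = 0 (P(Z) = Z*0 = 0)
U(-172, -36) - (M(3, 7)*P(0) - 102) = (-5 - 36*(-172)) - ((7 + 3)*0 - 102) = (-5 + 6192) - (10*0 - 102) = 6187 - (0 - 102) = 6187 - 1*(-102) = 6187 + 102 = 6289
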